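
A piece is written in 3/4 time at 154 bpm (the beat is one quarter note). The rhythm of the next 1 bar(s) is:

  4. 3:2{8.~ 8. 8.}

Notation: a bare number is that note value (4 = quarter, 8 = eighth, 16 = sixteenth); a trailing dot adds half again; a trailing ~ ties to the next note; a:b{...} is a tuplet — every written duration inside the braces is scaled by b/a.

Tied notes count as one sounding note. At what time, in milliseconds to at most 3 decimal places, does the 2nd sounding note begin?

1. 0.0ms @ 0 + 584.416ms (3/2)
2. 584.416ms @ 3/2 + 389.61ms (1)
3. 974.026ms @ 5/2 + 194.805ms (1/2)

note 2 onset = 3/2b = 584.416ms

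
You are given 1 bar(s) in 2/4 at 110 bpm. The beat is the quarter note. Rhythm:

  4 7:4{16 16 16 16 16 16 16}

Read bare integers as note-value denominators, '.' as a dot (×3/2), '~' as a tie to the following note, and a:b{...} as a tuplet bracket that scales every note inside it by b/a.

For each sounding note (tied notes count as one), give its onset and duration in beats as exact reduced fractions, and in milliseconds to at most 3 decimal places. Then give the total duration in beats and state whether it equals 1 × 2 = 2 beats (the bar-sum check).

1) 0.0ms=0b +545.455ms=1b
2) 545.455ms=1b +77.922ms=1/7b
3) 623.377ms=8/7b +77.922ms=1/7b
4) 701.299ms=9/7b +77.922ms=1/7b
5) 779.221ms=10/7b +77.922ms=1/7b
6) 857.143ms=11/7b +77.922ms=1/7b
7) 935.065ms=12/7b +77.922ms=1/7b
8) 1012.987ms=13/7b +77.922ms=1/7b
Σ=2b of 2 (110bpm 2/4) — PASS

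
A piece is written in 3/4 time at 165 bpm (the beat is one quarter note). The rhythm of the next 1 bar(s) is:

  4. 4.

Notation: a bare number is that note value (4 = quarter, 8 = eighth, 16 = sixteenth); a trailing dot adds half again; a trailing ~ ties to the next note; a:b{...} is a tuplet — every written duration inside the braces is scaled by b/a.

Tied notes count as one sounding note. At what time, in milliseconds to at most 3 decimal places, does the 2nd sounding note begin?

1. 0.0ms @ 0 + 545.455ms (3/2)
2. 545.455ms @ 3/2 + 545.455ms (3/2)

note 2 onset = 3/2b = 545.455ms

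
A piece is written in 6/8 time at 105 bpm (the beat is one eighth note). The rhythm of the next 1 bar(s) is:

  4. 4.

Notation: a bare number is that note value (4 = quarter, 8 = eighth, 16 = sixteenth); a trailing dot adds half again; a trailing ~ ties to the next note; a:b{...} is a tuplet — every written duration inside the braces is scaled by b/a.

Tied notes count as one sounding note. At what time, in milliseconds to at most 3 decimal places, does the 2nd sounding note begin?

1. 0.0ms @ 0 + 1714.286ms (3)
2. 1714.286ms @ 3 + 1714.286ms (3)

note 2 onset = 3b = 1714.286ms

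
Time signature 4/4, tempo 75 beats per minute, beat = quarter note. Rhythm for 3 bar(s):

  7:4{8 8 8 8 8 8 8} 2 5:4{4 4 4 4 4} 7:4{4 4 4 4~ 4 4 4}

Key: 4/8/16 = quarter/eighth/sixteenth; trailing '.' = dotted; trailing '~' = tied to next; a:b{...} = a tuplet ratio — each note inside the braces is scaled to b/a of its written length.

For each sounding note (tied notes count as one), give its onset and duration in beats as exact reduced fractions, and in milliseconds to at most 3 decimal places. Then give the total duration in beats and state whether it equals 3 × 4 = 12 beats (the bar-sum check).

1) 0.0ms=0b +228.571ms=2/7b
2) 228.571ms=2/7b +228.571ms=2/7b
3) 457.143ms=4/7b +228.571ms=2/7b
4) 685.714ms=6/7b +228.571ms=2/7b
5) 914.286ms=8/7b +228.571ms=2/7b
6) 1142.857ms=10/7b +228.571ms=2/7b
7) 1371.429ms=12/7b +228.571ms=2/7b
8) 1600.0ms=2b +1600.0ms=2b
9) 3200.0ms=4b +640.0ms=4/5b
10) 3840.0ms=24/5b +640.0ms=4/5b
11) 4480.0ms=28/5b +640.0ms=4/5b
12) 5120.0ms=32/5b +640.0ms=4/5b
13) 5760.0ms=36/5b +640.0ms=4/5b
14) 6400.0ms=8b +457.143ms=4/7b
15) 6857.143ms=60/7b +457.143ms=4/7b
16) 7314.286ms=64/7b +457.143ms=4/7b
17) 7771.429ms=68/7b +914.286ms=8/7b
18) 8685.714ms=76/7b +457.143ms=4/7b
19) 9142.857ms=80/7b +457.143ms=4/7b
Σ=12b of 12 (75bpm 4/4) — PASS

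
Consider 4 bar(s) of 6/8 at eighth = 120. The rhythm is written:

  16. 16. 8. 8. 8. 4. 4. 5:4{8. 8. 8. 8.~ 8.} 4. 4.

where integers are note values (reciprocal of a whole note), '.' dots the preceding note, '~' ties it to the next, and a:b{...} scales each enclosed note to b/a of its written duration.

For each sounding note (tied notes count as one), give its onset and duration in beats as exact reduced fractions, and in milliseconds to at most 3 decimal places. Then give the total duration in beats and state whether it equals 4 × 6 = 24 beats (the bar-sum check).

1) 0.0ms=0b +375.0ms=3/4b
2) 375.0ms=3/4b +375.0ms=3/4b
3) 750.0ms=3/2b +750.0ms=3/2b
4) 1500.0ms=3b +750.0ms=3/2b
5) 2250.0ms=9/2b +750.0ms=3/2b
6) 3000.0ms=6b +1500.0ms=3b
7) 4500.0ms=9b +1500.0ms=3b
8) 6000.0ms=12b +600.0ms=6/5b
9) 6600.0ms=66/5b +600.0ms=6/5b
10) 7200.0ms=72/5b +600.0ms=6/5b
11) 7800.0ms=78/5b +1200.0ms=12/5b
12) 9000.0ms=18b +1500.0ms=3b
13) 10500.0ms=21b +1500.0ms=3b
Σ=24b of 24 (120bpm 6/8) — PASS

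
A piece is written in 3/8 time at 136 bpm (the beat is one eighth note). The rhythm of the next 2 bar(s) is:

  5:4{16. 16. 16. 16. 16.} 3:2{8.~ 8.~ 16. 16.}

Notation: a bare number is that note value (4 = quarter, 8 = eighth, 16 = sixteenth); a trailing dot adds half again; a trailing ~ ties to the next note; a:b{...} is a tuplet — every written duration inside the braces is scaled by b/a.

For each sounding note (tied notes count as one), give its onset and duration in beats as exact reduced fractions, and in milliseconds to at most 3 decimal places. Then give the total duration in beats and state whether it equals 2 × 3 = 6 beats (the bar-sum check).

1) 0.0ms=0b +264.706ms=3/5b
2) 264.706ms=3/5b +264.706ms=3/5b
3) 529.412ms=6/5b +264.706ms=3/5b
4) 794.118ms=9/5b +264.706ms=3/5b
5) 1058.824ms=12/5b +264.706ms=3/5b
6) 1323.529ms=3b +1102.941ms=5/2b
7) 2426.471ms=11/2b +220.588ms=1/2b
Σ=6b of 6 (136bpm 3/8) — PASS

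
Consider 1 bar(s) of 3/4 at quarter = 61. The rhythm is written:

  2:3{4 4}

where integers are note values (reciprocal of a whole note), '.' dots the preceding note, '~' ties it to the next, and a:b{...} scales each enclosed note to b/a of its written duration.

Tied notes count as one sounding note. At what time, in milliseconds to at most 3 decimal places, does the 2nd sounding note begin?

note 2 onset = 3/2b = 1475.41ms

1. 0.0ms @ 0 + 1475.41ms (3/2)
2. 1475.41ms @ 3/2 + 1475.41ms (3/2)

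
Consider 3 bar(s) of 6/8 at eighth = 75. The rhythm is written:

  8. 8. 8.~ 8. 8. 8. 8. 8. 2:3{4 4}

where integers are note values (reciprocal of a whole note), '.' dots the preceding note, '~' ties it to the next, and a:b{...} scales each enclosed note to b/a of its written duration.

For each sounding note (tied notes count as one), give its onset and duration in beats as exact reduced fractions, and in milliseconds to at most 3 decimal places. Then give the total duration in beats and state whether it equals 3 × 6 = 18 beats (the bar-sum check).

1) 0.0ms=0b +1200.0ms=3/2b
2) 1200.0ms=3/2b +1200.0ms=3/2b
3) 2400.0ms=3b +2400.0ms=3b
4) 4800.0ms=6b +1200.0ms=3/2b
5) 6000.0ms=15/2b +1200.0ms=3/2b
6) 7200.0ms=9b +1200.0ms=3/2b
7) 8400.0ms=21/2b +1200.0ms=3/2b
8) 9600.0ms=12b +2400.0ms=3b
9) 12000.0ms=15b +2400.0ms=3b
Σ=18b of 18 (75bpm 6/8) — PASS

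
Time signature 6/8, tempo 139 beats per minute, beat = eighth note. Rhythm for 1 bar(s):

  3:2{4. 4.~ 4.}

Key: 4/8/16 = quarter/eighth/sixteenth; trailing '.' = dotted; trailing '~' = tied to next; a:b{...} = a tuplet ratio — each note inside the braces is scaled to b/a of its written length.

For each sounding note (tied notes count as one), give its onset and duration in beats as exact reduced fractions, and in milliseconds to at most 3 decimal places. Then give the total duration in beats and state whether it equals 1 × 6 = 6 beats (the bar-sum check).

1) 0.0ms=0b +863.309ms=2b
2) 863.309ms=2b +1726.619ms=4b
Σ=6b of 6 (139bpm 6/8) — PASS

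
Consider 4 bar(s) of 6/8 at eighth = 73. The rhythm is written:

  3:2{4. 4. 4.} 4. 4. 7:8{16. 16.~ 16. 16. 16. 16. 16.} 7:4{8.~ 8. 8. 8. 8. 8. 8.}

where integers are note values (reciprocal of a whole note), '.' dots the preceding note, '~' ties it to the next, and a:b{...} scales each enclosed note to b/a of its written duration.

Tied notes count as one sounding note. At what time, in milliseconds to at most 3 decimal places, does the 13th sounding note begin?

note 13 onset = 138/7b = 16203.523ms

1. 0.0ms @ 0 + 1643.836ms (2)
2. 1643.836ms @ 2 + 1643.836ms (2)
3. 3287.671ms @ 4 + 1643.836ms (2)
4. 4931.507ms @ 6 + 2465.753ms (3)
5. 7397.26ms @ 9 + 2465.753ms (3)
6. 9863.014ms @ 12 + 704.501ms (6/7)
7. 10567.515ms @ 90/7 + 1409.002ms (12/7)
8. 11976.517ms @ 102/7 + 704.501ms (6/7)
9. 12681.018ms @ 108/7 + 704.501ms (6/7)
10. 13385.519ms @ 114/7 + 704.501ms (6/7)
11. 14090.02ms @ 120/7 + 704.501ms (6/7)
12. 14794.521ms @ 18 + 1409.002ms (12/7)
13. 16203.523ms @ 138/7 + 704.501ms (6/7)
14. 16908.023ms @ 144/7 + 704.501ms (6/7)
15. 17612.524ms @ 150/7 + 704.501ms (6/7)
16. 18317.025ms @ 156/7 + 704.501ms (6/7)
17. 19021.526ms @ 162/7 + 704.501ms (6/7)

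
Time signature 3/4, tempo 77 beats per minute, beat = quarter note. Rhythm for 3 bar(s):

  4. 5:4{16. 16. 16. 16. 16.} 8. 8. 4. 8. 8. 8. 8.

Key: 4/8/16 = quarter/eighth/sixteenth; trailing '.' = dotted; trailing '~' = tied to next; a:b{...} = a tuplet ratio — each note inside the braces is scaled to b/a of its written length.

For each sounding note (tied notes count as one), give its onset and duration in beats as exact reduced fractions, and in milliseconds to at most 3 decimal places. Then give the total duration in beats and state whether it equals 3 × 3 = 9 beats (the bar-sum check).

1) 0.0ms=0b +1168.831ms=3/2b
2) 1168.831ms=3/2b +233.766ms=3/10b
3) 1402.597ms=9/5b +233.766ms=3/10b
4) 1636.364ms=21/10b +233.766ms=3/10b
5) 1870.13ms=12/5b +233.766ms=3/10b
6) 2103.896ms=27/10b +233.766ms=3/10b
7) 2337.662ms=3b +584.416ms=3/4b
8) 2922.078ms=15/4b +584.416ms=3/4b
9) 3506.494ms=9/2b +1168.831ms=3/2b
10) 4675.325ms=6b +584.416ms=3/4b
11) 5259.74ms=27/4b +584.416ms=3/4b
12) 5844.156ms=15/2b +584.416ms=3/4b
13) 6428.571ms=33/4b +584.416ms=3/4b
Σ=9b of 9 (77bpm 3/4) — PASS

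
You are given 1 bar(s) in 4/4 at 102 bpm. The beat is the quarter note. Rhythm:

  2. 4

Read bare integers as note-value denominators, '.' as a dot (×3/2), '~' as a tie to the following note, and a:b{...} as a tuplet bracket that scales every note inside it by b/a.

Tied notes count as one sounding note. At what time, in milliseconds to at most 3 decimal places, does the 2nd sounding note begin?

note 2 onset = 3b = 1764.706ms

1. 0.0ms @ 0 + 1764.706ms (3)
2. 1764.706ms @ 3 + 588.235ms (1)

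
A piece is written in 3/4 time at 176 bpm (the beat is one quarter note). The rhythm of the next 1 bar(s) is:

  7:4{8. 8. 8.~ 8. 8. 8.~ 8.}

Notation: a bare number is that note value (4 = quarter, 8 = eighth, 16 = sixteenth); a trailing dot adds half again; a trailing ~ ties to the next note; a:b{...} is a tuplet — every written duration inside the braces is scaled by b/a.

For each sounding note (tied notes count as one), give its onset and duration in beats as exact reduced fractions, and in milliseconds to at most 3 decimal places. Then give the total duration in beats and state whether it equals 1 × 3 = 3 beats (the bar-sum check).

1) 0.0ms=0b +146.104ms=3/7b
2) 146.104ms=3/7b +146.104ms=3/7b
3) 292.208ms=6/7b +292.208ms=6/7b
4) 584.416ms=12/7b +146.104ms=3/7b
5) 730.519ms=15/7b +292.208ms=6/7b
Σ=3b of 3 (176bpm 3/4) — PASS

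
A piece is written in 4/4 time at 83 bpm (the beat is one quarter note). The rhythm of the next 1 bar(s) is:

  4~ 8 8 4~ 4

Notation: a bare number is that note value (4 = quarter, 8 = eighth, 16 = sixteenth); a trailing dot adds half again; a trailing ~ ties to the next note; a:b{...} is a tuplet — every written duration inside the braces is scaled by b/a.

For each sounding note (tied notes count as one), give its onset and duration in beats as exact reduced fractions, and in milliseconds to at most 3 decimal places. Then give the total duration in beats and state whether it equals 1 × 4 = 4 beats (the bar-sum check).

1) 0.0ms=0b +1084.337ms=3/2b
2) 1084.337ms=3/2b +361.446ms=1/2b
3) 1445.783ms=2b +1445.783ms=2b
Σ=4b of 4 (83bpm 4/4) — PASS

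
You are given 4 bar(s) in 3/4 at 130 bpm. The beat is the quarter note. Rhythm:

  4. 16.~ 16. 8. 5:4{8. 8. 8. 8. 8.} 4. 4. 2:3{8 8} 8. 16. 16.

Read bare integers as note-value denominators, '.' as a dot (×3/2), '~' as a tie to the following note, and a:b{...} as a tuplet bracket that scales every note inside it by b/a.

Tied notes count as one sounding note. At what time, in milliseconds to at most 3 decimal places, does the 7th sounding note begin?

1. 0.0ms @ 0 + 692.308ms (3/2)
2. 692.308ms @ 3/2 + 346.154ms (3/4)
3. 1038.462ms @ 9/4 + 346.154ms (3/4)
4. 1384.615ms @ 3 + 276.923ms (3/5)
5. 1661.538ms @ 18/5 + 276.923ms (3/5)
6. 1938.462ms @ 21/5 + 276.923ms (3/5)
7. 2215.385ms @ 24/5 + 276.923ms (3/5)
8. 2492.308ms @ 27/5 + 276.923ms (3/5)
9. 2769.231ms @ 6 + 692.308ms (3/2)
10. 3461.538ms @ 15/2 + 692.308ms (3/2)
11. 4153.846ms @ 9 + 346.154ms (3/4)
12. 4500.0ms @ 39/4 + 346.154ms (3/4)
13. 4846.154ms @ 21/2 + 346.154ms (3/4)
14. 5192.308ms @ 45/4 + 173.077ms (3/8)
15. 5365.385ms @ 93/8 + 173.077ms (3/8)

note 7 onset = 24/5b = 2215.385ms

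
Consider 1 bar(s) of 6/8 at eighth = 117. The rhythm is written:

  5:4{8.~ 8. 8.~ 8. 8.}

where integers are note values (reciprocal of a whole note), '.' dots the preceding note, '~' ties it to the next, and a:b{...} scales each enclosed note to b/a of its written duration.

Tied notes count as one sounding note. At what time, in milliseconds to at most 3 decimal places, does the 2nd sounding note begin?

note 2 onset = 12/5b = 1230.769ms

1. 0.0ms @ 0 + 1230.769ms (12/5)
2. 1230.769ms @ 12/5 + 1230.769ms (12/5)
3. 2461.538ms @ 24/5 + 615.385ms (6/5)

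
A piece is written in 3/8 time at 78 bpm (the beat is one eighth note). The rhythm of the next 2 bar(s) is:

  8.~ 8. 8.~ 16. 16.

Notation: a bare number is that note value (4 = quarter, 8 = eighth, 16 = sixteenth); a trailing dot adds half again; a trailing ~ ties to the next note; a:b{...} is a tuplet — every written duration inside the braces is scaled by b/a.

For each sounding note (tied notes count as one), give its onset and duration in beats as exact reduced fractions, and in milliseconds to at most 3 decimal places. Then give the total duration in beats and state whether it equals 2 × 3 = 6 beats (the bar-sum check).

1) 0.0ms=0b +2307.692ms=3b
2) 2307.692ms=3b +1730.769ms=9/4b
3) 4038.462ms=21/4b +576.923ms=3/4b
Σ=6b of 6 (78bpm 3/8) — PASS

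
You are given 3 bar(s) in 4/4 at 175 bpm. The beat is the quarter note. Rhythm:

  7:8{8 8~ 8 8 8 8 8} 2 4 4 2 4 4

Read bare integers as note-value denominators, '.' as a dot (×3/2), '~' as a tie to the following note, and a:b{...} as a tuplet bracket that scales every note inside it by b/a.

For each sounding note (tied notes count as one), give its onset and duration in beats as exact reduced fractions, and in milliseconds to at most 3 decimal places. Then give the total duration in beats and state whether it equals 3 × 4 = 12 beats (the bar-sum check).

1) 0.0ms=0b +195.918ms=4/7b
2) 195.918ms=4/7b +391.837ms=8/7b
3) 587.755ms=12/7b +195.918ms=4/7b
4) 783.673ms=16/7b +195.918ms=4/7b
5) 979.592ms=20/7b +195.918ms=4/7b
6) 1175.51ms=24/7b +195.918ms=4/7b
7) 1371.429ms=4b +685.714ms=2b
8) 2057.143ms=6b +342.857ms=1b
9) 2400.0ms=7b +342.857ms=1b
10) 2742.857ms=8b +685.714ms=2b
11) 3428.571ms=10b +342.857ms=1b
12) 3771.429ms=11b +342.857ms=1b
Σ=12b of 12 (175bpm 4/4) — PASS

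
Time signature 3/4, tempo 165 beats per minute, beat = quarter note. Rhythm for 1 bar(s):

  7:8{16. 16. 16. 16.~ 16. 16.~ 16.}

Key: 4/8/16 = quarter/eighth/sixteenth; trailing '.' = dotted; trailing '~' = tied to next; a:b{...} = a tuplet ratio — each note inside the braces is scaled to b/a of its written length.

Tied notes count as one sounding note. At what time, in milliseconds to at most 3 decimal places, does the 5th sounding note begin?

note 5 onset = 15/7b = 779.221ms

1. 0.0ms @ 0 + 155.844ms (3/7)
2. 155.844ms @ 3/7 + 155.844ms (3/7)
3. 311.688ms @ 6/7 + 155.844ms (3/7)
4. 467.532ms @ 9/7 + 311.688ms (6/7)
5. 779.221ms @ 15/7 + 311.688ms (6/7)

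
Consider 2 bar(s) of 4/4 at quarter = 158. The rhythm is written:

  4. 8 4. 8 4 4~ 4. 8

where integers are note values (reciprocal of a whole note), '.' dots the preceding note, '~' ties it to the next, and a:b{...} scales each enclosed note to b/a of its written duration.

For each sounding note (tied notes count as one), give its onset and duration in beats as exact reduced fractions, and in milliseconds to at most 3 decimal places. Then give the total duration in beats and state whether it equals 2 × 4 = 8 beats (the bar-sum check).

1) 0.0ms=0b +569.62ms=3/2b
2) 569.62ms=3/2b +189.873ms=1/2b
3) 759.494ms=2b +569.62ms=3/2b
4) 1329.114ms=7/2b +189.873ms=1/2b
5) 1518.987ms=4b +379.747ms=1b
6) 1898.734ms=5b +949.367ms=5/2b
7) 2848.101ms=15/2b +189.873ms=1/2b
Σ=8b of 8 (158bpm 4/4) — PASS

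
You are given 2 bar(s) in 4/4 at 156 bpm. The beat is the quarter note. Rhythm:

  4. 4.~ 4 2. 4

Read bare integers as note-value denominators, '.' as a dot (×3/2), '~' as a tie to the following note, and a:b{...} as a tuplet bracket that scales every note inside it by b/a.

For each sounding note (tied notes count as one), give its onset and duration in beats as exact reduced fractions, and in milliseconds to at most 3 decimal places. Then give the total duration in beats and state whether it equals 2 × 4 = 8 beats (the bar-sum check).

1) 0.0ms=0b +576.923ms=3/2b
2) 576.923ms=3/2b +961.538ms=5/2b
3) 1538.462ms=4b +1153.846ms=3b
4) 2692.308ms=7b +384.615ms=1b
Σ=8b of 8 (156bpm 4/4) — PASS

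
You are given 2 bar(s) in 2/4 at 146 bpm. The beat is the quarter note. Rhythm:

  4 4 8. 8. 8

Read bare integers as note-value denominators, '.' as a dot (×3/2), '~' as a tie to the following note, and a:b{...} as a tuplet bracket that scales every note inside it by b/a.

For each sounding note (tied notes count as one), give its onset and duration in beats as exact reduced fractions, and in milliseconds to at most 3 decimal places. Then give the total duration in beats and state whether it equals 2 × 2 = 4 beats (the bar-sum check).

1) 0.0ms=0b +410.959ms=1b
2) 410.959ms=1b +410.959ms=1b
3) 821.918ms=2b +308.219ms=3/4b
4) 1130.137ms=11/4b +308.219ms=3/4b
5) 1438.356ms=7/2b +205.479ms=1/2b
Σ=4b of 4 (146bpm 2/4) — PASS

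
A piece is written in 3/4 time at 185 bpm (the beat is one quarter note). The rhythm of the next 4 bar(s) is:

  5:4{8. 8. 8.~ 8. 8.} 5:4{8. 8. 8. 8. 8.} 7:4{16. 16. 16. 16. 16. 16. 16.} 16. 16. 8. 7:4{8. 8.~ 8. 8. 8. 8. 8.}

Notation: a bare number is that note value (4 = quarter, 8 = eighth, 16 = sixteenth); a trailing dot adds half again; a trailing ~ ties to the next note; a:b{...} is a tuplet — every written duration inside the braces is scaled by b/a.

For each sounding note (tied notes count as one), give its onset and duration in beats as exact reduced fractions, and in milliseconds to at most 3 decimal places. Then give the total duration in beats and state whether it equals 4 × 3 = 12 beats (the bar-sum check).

1) 0.0ms=0b +194.595ms=3/5b
2) 194.595ms=3/5b +194.595ms=3/5b
3) 389.189ms=6/5b +389.189ms=6/5b
4) 778.378ms=12/5b +194.595ms=3/5b
5) 972.973ms=3b +194.595ms=3/5b
6) 1167.568ms=18/5b +194.595ms=3/5b
7) 1362.162ms=21/5b +194.595ms=3/5b
8) 1556.757ms=24/5b +194.595ms=3/5b
9) 1751.351ms=27/5b +194.595ms=3/5b
10) 1945.946ms=6b +69.498ms=3/14b
11) 2015.444ms=87/14b +69.498ms=3/14b
12) 2084.942ms=45/7b +69.498ms=3/14b
13) 2154.44ms=93/14b +69.498ms=3/14b
14) 2223.938ms=48/7b +69.498ms=3/14b
15) 2293.436ms=99/14b +69.498ms=3/14b
16) 2362.934ms=51/7b +69.498ms=3/14b
17) 2432.432ms=15/2b +121.622ms=3/8b
18) 2554.054ms=63/8b +121.622ms=3/8b
19) 2675.676ms=33/4b +243.243ms=3/4b
20) 2918.919ms=9b +138.996ms=3/7b
21) 3057.915ms=66/7b +277.992ms=6/7b
22) 3335.907ms=72/7b +138.996ms=3/7b
23) 3474.903ms=75/7b +138.996ms=3/7b
24) 3613.9ms=78/7b +138.996ms=3/7b
25) 3752.896ms=81/7b +138.996ms=3/7b
Σ=12b of 12 (185bpm 3/4) — PASS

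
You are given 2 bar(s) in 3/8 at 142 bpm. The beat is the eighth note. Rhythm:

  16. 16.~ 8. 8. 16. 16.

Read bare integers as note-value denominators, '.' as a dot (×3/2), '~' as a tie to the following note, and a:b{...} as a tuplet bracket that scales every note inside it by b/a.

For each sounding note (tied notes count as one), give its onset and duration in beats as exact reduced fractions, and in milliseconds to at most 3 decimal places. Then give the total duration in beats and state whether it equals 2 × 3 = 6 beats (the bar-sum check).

1) 0.0ms=0b +316.901ms=3/4b
2) 316.901ms=3/4b +950.704ms=9/4b
3) 1267.606ms=3b +633.803ms=3/2b
4) 1901.408ms=9/2b +316.901ms=3/4b
5) 2218.31ms=21/4b +316.901ms=3/4b
Σ=6b of 6 (142bpm 3/8) — PASS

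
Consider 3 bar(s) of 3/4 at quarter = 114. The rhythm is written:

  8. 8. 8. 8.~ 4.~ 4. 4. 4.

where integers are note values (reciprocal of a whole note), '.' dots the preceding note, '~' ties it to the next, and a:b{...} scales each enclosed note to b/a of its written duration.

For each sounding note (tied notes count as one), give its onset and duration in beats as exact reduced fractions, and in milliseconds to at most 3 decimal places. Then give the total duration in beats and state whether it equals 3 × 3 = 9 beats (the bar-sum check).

1) 0.0ms=0b +394.737ms=3/4b
2) 394.737ms=3/4b +394.737ms=3/4b
3) 789.474ms=3/2b +394.737ms=3/4b
4) 1184.211ms=9/4b +1973.684ms=15/4b
5) 3157.895ms=6b +789.474ms=3/2b
6) 3947.368ms=15/2b +789.474ms=3/2b
Σ=9b of 9 (114bpm 3/4) — PASS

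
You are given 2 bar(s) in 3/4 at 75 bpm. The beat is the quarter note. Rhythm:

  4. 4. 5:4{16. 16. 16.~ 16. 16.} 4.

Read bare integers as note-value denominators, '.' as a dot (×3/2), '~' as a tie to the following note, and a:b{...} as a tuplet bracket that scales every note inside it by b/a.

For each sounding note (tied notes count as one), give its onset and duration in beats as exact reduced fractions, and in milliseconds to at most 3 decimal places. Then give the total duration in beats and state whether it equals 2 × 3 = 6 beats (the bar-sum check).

1) 0.0ms=0b +1200.0ms=3/2b
2) 1200.0ms=3/2b +1200.0ms=3/2b
3) 2400.0ms=3b +240.0ms=3/10b
4) 2640.0ms=33/10b +240.0ms=3/10b
5) 2880.0ms=18/5b +480.0ms=3/5b
6) 3360.0ms=21/5b +240.0ms=3/10b
7) 3600.0ms=9/2b +1200.0ms=3/2b
Σ=6b of 6 (75bpm 3/4) — PASS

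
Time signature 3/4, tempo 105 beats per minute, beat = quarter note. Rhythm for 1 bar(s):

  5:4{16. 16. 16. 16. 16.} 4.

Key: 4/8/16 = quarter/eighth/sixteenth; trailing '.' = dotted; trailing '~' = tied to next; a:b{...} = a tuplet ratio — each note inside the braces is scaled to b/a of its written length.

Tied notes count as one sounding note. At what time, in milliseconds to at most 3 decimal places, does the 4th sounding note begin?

1. 0.0ms @ 0 + 171.429ms (3/10)
2. 171.429ms @ 3/10 + 171.429ms (3/10)
3. 342.857ms @ 3/5 + 171.429ms (3/10)
4. 514.286ms @ 9/10 + 171.429ms (3/10)
5. 685.714ms @ 6/5 + 171.429ms (3/10)
6. 857.143ms @ 3/2 + 857.143ms (3/2)

note 4 onset = 9/10b = 514.286ms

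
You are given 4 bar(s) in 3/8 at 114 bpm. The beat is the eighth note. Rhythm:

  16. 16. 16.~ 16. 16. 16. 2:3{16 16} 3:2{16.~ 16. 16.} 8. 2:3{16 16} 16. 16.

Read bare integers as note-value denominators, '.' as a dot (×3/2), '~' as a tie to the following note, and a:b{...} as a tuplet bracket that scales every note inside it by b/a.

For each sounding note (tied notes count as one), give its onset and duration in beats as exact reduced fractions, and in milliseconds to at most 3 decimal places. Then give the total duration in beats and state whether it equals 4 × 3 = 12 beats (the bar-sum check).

1) 0.0ms=0b +394.737ms=3/4b
2) 394.737ms=3/4b +394.737ms=3/4b
3) 789.474ms=3/2b +789.474ms=3/2b
4) 1578.947ms=3b +394.737ms=3/4b
5) 1973.684ms=15/4b +394.737ms=3/4b
6) 2368.421ms=9/2b +394.737ms=3/4b
7) 2763.158ms=21/4b +394.737ms=3/4b
8) 3157.895ms=6b +526.316ms=1b
9) 3684.211ms=7b +263.158ms=1/2b
10) 3947.368ms=15/2b +789.474ms=3/2b
11) 4736.842ms=9b +394.737ms=3/4b
12) 5131.579ms=39/4b +394.737ms=3/4b
13) 5526.316ms=21/2b +394.737ms=3/4b
14) 5921.053ms=45/4b +394.737ms=3/4b
Σ=12b of 12 (114bpm 3/8) — PASS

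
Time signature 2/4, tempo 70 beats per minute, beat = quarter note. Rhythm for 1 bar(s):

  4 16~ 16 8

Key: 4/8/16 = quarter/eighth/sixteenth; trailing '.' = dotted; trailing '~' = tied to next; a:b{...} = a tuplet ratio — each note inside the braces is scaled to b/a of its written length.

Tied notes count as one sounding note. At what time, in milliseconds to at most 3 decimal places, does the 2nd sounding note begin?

note 2 onset = 1b = 857.143ms

1. 0.0ms @ 0 + 857.143ms (1)
2. 857.143ms @ 1 + 428.571ms (1/2)
3. 1285.714ms @ 3/2 + 428.571ms (1/2)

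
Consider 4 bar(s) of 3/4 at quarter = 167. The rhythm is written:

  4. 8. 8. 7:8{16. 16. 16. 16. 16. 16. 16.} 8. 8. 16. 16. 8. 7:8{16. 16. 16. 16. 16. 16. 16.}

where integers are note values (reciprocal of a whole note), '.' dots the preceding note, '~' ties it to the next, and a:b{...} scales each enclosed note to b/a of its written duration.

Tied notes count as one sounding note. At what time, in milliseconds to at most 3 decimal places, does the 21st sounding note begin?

note 21 onset = 78/7b = 4003.422ms

1. 0.0ms @ 0 + 538.922ms (3/2)
2. 538.922ms @ 3/2 + 269.461ms (3/4)
3. 808.383ms @ 9/4 + 269.461ms (3/4)
4. 1077.844ms @ 3 + 153.978ms (3/7)
5. 1231.822ms @ 24/7 + 153.978ms (3/7)
6. 1385.8ms @ 27/7 + 153.978ms (3/7)
7. 1539.778ms @ 30/7 + 153.978ms (3/7)
8. 1693.755ms @ 33/7 + 153.978ms (3/7)
9. 1847.733ms @ 36/7 + 153.978ms (3/7)
10. 2001.711ms @ 39/7 + 153.978ms (3/7)
11. 2155.689ms @ 6 + 269.461ms (3/4)
12. 2425.15ms @ 27/4 + 269.461ms (3/4)
13. 2694.611ms @ 15/2 + 134.731ms (3/8)
14. 2829.341ms @ 63/8 + 134.731ms (3/8)
15. 2964.072ms @ 33/4 + 269.461ms (3/4)
16. 3233.533ms @ 9 + 153.978ms (3/7)
17. 3387.511ms @ 66/7 + 153.978ms (3/7)
18. 3541.488ms @ 69/7 + 153.978ms (3/7)
19. 3695.466ms @ 72/7 + 153.978ms (3/7)
20. 3849.444ms @ 75/7 + 153.978ms (3/7)
21. 4003.422ms @ 78/7 + 153.978ms (3/7)
22. 4157.399ms @ 81/7 + 153.978ms (3/7)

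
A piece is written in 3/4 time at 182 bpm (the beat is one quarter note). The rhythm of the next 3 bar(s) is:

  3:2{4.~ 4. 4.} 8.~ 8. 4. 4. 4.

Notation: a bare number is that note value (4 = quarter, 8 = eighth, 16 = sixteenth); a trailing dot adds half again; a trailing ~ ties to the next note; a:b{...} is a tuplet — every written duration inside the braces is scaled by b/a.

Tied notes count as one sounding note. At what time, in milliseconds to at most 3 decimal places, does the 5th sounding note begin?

note 5 onset = 6b = 1978.022ms

1. 0.0ms @ 0 + 659.341ms (2)
2. 659.341ms @ 2 + 329.67ms (1)
3. 989.011ms @ 3 + 494.505ms (3/2)
4. 1483.516ms @ 9/2 + 494.505ms (3/2)
5. 1978.022ms @ 6 + 494.505ms (3/2)
6. 2472.527ms @ 15/2 + 494.505ms (3/2)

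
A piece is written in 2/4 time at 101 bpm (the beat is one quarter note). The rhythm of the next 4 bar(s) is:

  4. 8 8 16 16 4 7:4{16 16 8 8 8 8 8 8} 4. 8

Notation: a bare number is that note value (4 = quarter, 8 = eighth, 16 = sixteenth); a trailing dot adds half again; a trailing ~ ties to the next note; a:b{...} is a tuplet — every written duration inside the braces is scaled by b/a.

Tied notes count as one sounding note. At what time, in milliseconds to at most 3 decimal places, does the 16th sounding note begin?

1. 0.0ms @ 0 + 891.089ms (3/2)
2. 891.089ms @ 3/2 + 297.03ms (1/2)
3. 1188.119ms @ 2 + 297.03ms (1/2)
4. 1485.149ms @ 5/2 + 148.515ms (1/4)
5. 1633.663ms @ 11/4 + 148.515ms (1/4)
6. 1782.178ms @ 3 + 594.059ms (1)
7. 2376.238ms @ 4 + 84.866ms (1/7)
8. 2461.103ms @ 29/7 + 84.866ms (1/7)
9. 2545.969ms @ 30/7 + 169.731ms (2/7)
10. 2715.7ms @ 32/7 + 169.731ms (2/7)
11. 2885.431ms @ 34/7 + 169.731ms (2/7)
12. 3055.163ms @ 36/7 + 169.731ms (2/7)
13. 3224.894ms @ 38/7 + 169.731ms (2/7)
14. 3394.625ms @ 40/7 + 169.731ms (2/7)
15. 3564.356ms @ 6 + 891.089ms (3/2)
16. 4455.446ms @ 15/2 + 297.03ms (1/2)

note 16 onset = 15/2b = 4455.446ms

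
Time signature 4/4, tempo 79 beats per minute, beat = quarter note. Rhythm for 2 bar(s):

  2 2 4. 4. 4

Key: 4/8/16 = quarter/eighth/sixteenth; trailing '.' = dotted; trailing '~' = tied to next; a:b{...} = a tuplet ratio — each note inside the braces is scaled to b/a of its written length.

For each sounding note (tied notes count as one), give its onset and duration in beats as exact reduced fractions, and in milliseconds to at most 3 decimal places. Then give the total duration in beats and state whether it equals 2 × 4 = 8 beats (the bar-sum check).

1) 0.0ms=0b +1518.987ms=2b
2) 1518.987ms=2b +1518.987ms=2b
3) 3037.975ms=4b +1139.241ms=3/2b
4) 4177.215ms=11/2b +1139.241ms=3/2b
5) 5316.456ms=7b +759.494ms=1b
Σ=8b of 8 (79bpm 4/4) — PASS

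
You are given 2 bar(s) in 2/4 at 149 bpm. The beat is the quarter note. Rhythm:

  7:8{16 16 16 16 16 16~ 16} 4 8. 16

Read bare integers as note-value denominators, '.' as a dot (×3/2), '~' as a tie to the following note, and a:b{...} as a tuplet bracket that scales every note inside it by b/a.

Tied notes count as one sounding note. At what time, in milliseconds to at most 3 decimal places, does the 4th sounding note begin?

1. 0.0ms @ 0 + 115.053ms (2/7)
2. 115.053ms @ 2/7 + 115.053ms (2/7)
3. 230.105ms @ 4/7 + 115.053ms (2/7)
4. 345.158ms @ 6/7 + 115.053ms (2/7)
5. 460.211ms @ 8/7 + 115.053ms (2/7)
6. 575.264ms @ 10/7 + 230.105ms (4/7)
7. 805.369ms @ 2 + 402.685ms (1)
8. 1208.054ms @ 3 + 302.013ms (3/4)
9. 1510.067ms @ 15/4 + 100.671ms (1/4)

note 4 onset = 6/7b = 345.158ms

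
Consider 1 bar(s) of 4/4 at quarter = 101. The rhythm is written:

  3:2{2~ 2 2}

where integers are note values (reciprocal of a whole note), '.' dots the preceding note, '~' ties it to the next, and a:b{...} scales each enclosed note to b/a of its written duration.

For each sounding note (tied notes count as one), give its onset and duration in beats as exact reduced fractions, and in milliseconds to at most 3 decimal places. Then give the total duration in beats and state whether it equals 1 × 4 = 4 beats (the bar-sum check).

1) 0.0ms=0b +1584.158ms=8/3b
2) 1584.158ms=8/3b +792.079ms=4/3b
Σ=4b of 4 (101bpm 4/4) — PASS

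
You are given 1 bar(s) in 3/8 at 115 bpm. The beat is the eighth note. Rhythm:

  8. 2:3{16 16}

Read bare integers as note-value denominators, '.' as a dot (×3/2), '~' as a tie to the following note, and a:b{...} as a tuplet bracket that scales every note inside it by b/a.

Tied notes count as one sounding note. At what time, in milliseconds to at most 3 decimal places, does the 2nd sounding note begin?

note 2 onset = 3/2b = 782.609ms

1. 0.0ms @ 0 + 782.609ms (3/2)
2. 782.609ms @ 3/2 + 391.304ms (3/4)
3. 1173.913ms @ 9/4 + 391.304ms (3/4)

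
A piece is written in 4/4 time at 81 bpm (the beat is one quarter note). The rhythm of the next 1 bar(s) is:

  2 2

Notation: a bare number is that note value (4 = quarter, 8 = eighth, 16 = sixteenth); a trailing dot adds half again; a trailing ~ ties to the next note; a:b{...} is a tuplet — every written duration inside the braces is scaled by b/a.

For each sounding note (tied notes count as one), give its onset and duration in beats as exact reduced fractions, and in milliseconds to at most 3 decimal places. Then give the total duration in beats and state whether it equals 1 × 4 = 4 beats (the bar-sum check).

1) 0.0ms=0b +1481.481ms=2b
2) 1481.481ms=2b +1481.481ms=2b
Σ=4b of 4 (81bpm 4/4) — PASS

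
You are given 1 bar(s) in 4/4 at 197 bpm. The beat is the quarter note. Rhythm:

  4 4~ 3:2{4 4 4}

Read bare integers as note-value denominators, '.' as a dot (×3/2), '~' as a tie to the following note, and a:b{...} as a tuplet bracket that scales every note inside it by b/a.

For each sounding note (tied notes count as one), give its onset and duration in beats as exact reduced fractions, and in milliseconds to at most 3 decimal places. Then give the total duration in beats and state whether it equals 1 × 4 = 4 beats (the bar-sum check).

1) 0.0ms=0b +304.569ms=1b
2) 304.569ms=1b +507.614ms=5/3b
3) 812.183ms=8/3b +203.046ms=2/3b
4) 1015.228ms=10/3b +203.046ms=2/3b
Σ=4b of 4 (197bpm 4/4) — PASS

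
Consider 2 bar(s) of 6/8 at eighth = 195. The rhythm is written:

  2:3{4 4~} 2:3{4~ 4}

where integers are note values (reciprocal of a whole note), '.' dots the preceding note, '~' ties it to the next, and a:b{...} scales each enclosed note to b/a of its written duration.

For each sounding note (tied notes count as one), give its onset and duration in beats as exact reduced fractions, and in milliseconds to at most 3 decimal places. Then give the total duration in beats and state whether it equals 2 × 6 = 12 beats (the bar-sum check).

1) 0.0ms=0b +923.077ms=3b
2) 923.077ms=3b +2769.231ms=9b
Σ=12b of 12 (195bpm 6/8) — PASS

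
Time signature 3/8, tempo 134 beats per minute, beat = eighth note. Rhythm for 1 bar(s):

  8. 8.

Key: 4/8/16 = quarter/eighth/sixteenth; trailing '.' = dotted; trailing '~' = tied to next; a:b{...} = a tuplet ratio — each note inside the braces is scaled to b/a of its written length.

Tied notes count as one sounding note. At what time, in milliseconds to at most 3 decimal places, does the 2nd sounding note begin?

1. 0.0ms @ 0 + 671.642ms (3/2)
2. 671.642ms @ 3/2 + 671.642ms (3/2)

note 2 onset = 3/2b = 671.642ms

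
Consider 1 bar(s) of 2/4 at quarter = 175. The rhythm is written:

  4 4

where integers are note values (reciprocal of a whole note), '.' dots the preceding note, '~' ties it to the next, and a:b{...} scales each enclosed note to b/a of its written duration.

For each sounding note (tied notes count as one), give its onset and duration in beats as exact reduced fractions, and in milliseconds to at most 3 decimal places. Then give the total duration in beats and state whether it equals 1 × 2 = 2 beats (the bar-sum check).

1) 0.0ms=0b +342.857ms=1b
2) 342.857ms=1b +342.857ms=1b
Σ=2b of 2 (175bpm 2/4) — PASS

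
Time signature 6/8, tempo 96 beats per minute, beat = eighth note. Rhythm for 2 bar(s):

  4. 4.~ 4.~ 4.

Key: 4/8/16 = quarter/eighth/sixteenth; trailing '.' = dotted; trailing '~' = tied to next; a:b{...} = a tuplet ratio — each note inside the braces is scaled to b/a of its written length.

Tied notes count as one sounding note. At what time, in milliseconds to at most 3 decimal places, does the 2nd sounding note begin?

1. 0.0ms @ 0 + 1875.0ms (3)
2. 1875.0ms @ 3 + 5625.0ms (9)

note 2 onset = 3b = 1875.0ms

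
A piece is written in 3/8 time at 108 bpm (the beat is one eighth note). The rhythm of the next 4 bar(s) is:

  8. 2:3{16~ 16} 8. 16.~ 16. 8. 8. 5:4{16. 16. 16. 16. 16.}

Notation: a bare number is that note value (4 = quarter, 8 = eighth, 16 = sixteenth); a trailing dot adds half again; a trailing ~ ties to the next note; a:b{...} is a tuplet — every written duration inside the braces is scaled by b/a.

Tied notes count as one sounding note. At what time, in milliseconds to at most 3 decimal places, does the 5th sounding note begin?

1. 0.0ms @ 0 + 833.333ms (3/2)
2. 833.333ms @ 3/2 + 833.333ms (3/2)
3. 1666.667ms @ 3 + 833.333ms (3/2)
4. 2500.0ms @ 9/2 + 833.333ms (3/2)
5. 3333.333ms @ 6 + 833.333ms (3/2)
6. 4166.667ms @ 15/2 + 833.333ms (3/2)
7. 5000.0ms @ 9 + 333.333ms (3/5)
8. 5333.333ms @ 48/5 + 333.333ms (3/5)
9. 5666.667ms @ 51/5 + 333.333ms (3/5)
10. 6000.0ms @ 54/5 + 333.333ms (3/5)
11. 6333.333ms @ 57/5 + 333.333ms (3/5)

note 5 onset = 6b = 3333.333ms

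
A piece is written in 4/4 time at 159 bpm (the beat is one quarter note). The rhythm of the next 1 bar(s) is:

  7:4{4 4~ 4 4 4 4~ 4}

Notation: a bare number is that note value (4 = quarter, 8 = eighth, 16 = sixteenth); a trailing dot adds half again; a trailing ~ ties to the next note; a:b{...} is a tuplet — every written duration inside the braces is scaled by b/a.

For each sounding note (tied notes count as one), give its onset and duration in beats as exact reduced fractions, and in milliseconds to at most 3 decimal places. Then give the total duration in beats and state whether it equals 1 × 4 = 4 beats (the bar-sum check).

1) 0.0ms=0b +215.633ms=4/7b
2) 215.633ms=4/7b +431.267ms=8/7b
3) 646.9ms=12/7b +215.633ms=4/7b
4) 862.534ms=16/7b +215.633ms=4/7b
5) 1078.167ms=20/7b +431.267ms=8/7b
Σ=4b of 4 (159bpm 4/4) — PASS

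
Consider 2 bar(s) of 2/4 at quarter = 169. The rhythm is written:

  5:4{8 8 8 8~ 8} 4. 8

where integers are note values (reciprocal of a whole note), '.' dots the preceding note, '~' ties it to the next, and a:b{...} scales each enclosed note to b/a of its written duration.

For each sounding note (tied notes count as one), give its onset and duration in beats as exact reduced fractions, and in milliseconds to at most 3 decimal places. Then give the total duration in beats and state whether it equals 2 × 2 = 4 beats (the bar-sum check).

1) 0.0ms=0b +142.012ms=2/5b
2) 142.012ms=2/5b +142.012ms=2/5b
3) 284.024ms=4/5b +142.012ms=2/5b
4) 426.036ms=6/5b +284.024ms=4/5b
5) 710.059ms=2b +532.544ms=3/2b
6) 1242.604ms=7/2b +177.515ms=1/2b
Σ=4b of 4 (169bpm 2/4) — PASS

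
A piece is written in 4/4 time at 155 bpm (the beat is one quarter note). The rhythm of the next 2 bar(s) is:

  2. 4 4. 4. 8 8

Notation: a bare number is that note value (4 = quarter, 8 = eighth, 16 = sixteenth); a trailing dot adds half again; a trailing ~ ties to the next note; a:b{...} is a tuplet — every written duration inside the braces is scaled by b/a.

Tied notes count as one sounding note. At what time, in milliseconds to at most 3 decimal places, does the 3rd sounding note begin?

note 3 onset = 4b = 1548.387ms

1. 0.0ms @ 0 + 1161.29ms (3)
2. 1161.29ms @ 3 + 387.097ms (1)
3. 1548.387ms @ 4 + 580.645ms (3/2)
4. 2129.032ms @ 11/2 + 580.645ms (3/2)
5. 2709.677ms @ 7 + 193.548ms (1/2)
6. 2903.226ms @ 15/2 + 193.548ms (1/2)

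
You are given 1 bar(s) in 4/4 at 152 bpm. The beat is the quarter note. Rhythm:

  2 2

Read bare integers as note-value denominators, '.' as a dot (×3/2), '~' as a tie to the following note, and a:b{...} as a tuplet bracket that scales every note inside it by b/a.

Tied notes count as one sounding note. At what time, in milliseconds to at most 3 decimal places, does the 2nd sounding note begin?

1. 0.0ms @ 0 + 789.474ms (2)
2. 789.474ms @ 2 + 789.474ms (2)

note 2 onset = 2b = 789.474ms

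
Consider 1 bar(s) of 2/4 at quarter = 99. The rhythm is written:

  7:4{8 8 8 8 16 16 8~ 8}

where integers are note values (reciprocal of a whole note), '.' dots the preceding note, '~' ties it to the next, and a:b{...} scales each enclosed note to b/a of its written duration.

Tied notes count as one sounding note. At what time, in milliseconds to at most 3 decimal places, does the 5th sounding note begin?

note 5 onset = 8/7b = 692.641ms

1. 0.0ms @ 0 + 173.16ms (2/7)
2. 173.16ms @ 2/7 + 173.16ms (2/7)
3. 346.32ms @ 4/7 + 173.16ms (2/7)
4. 519.481ms @ 6/7 + 173.16ms (2/7)
5. 692.641ms @ 8/7 + 86.58ms (1/7)
6. 779.221ms @ 9/7 + 86.58ms (1/7)
7. 865.801ms @ 10/7 + 346.32ms (4/7)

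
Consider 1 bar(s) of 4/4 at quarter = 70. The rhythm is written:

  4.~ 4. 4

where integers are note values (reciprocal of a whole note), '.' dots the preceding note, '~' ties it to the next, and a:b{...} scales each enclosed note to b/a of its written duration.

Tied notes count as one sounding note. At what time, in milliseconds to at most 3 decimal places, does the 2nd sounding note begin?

note 2 onset = 3b = 2571.429ms

1. 0.0ms @ 0 + 2571.429ms (3)
2. 2571.429ms @ 3 + 857.143ms (1)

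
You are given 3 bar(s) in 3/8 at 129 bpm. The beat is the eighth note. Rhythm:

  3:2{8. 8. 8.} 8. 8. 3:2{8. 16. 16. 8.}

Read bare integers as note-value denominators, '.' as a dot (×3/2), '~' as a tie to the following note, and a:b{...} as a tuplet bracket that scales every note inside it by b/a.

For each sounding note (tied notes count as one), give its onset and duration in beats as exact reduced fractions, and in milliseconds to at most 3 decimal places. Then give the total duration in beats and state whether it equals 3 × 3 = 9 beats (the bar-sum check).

1) 0.0ms=0b +465.116ms=1b
2) 465.116ms=1b +465.116ms=1b
3) 930.233ms=2b +465.116ms=1b
4) 1395.349ms=3b +697.674ms=3/2b
5) 2093.023ms=9/2b +697.674ms=3/2b
6) 2790.698ms=6b +465.116ms=1b
7) 3255.814ms=7b +232.558ms=1/2b
8) 3488.372ms=15/2b +232.558ms=1/2b
9) 3720.93ms=8b +465.116ms=1b
Σ=9b of 9 (129bpm 3/8) — PASS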